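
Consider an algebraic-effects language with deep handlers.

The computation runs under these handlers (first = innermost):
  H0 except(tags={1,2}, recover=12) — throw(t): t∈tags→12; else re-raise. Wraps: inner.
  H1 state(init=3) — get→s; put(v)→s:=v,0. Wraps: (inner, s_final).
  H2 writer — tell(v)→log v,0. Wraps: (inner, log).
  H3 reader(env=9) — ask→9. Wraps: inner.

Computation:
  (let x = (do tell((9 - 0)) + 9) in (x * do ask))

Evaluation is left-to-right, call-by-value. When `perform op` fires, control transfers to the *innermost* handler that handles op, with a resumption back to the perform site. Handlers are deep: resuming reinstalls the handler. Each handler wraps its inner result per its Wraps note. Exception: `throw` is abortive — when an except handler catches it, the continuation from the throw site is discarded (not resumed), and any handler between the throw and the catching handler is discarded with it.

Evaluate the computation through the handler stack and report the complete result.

Answer: ((81, 3), (9))

Working:
tell(9) @ H2 ⇒ log+=9
ask @ H3 ⇒ 9
H0 returns 81
H1 returns (81, 3)
H2 returns ((81, 3), (9))
H3 returns ((81, 3), (9))
= ((81, 3), (9))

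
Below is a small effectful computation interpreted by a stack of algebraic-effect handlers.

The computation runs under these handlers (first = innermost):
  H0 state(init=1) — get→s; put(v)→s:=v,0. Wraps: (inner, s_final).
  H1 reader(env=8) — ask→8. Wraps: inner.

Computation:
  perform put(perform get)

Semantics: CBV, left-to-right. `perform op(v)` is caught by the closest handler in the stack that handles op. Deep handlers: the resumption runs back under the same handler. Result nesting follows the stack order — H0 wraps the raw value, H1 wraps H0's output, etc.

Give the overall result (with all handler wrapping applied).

Answer: (0, 1)

Evaluation trace:
get @ H0 ⇒ 1
put(1) @ H0 ⇒ s:=1
H0 returns (0, 1)
H1 returns (0, 1)
= (0, 1)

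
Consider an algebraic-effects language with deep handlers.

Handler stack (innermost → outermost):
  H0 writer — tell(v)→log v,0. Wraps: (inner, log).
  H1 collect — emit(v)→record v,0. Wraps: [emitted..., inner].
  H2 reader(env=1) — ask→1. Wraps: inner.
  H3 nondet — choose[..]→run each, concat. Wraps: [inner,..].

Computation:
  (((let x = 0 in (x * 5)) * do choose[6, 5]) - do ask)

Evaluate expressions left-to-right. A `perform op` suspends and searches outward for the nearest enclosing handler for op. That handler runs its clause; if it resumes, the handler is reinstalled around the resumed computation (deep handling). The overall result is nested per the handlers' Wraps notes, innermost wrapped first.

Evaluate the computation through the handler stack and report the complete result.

Answer: [[(-1, ())], [(-1, ())]]

Step-by-step:
choose[6, 5] @ H3
  branch[0] choose=6:
    ask @ H2 ⇒ 1
    H0 returns (-1, ())
    H1 returns [(-1, ())]
    H2 returns [(-1, ())]
    H3 returns [[(-1, ())]]
  branch[1] choose=5:
    ask @ H2 ⇒ 1
    H0 returns (-1, ())
    H1 returns [(-1, ())]
    H2 returns [(-1, ())]
    H3 returns [[(-1, ())]]
= [[(-1, ())], [(-1, ())]]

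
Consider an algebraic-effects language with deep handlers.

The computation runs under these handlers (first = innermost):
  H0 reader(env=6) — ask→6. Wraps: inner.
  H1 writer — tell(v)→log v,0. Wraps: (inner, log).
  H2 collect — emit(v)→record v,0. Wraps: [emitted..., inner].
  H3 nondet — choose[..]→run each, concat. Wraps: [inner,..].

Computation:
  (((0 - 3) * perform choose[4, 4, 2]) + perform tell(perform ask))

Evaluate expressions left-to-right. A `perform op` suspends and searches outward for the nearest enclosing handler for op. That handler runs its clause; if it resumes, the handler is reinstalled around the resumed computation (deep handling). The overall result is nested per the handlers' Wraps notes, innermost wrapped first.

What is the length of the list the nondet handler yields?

Answer: 3

Working:
choose[4, 4, 2] @ H3
  branch[0] choose=4:
    ask @ H0 ⇒ 6
    tell(6) @ H1 ⇒ log+=6
    H0 returns -12
    H1 returns (-12, (6))
    H2 returns [(-12, (6))]
    H3 returns [[(-12, (6))]]
  branch[1] choose=4:
    ask @ H0 ⇒ 6
    tell(6) @ H1 ⇒ log+=6
    H0 returns -12
    H1 returns (-12, (6))
    H2 returns [(-12, (6))]
    H3 returns [[(-12, (6))]]
  branch[2] choose=2:
    ask @ H0 ⇒ 6
    tell(6) @ H1 ⇒ log+=6
    H0 returns -6
    H1 returns (-6, (6))
    H2 returns [(-6, (6))]
    H3 returns [[(-6, (6))]]
= [[(-12, (6))], [(-12, (6))], [(-6, (6))]]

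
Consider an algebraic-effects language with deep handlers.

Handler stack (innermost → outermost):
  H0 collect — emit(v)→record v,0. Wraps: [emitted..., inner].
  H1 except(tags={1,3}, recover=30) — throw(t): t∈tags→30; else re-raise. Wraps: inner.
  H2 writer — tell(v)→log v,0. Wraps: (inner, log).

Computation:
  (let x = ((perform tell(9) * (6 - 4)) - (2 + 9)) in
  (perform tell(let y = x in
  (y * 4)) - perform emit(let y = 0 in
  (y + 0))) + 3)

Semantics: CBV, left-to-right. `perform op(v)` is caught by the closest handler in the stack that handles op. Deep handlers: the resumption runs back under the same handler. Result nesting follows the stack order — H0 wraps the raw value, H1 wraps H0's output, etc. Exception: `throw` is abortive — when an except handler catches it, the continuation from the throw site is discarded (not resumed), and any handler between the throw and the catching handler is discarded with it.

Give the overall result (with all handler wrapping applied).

Answer: ([0, 3], (9, -44))

Evaluation trace:
tell(9) @ H2 ⇒ log+=9
tell(-44) @ H2 ⇒ log+=-44
emit(0) @ H0 ⇒ out+=0
H0 returns [0, 3]
H1 returns [0, 3]
H2 returns ([0, 3], (9, -44))
= ([0, 3], (9, -44))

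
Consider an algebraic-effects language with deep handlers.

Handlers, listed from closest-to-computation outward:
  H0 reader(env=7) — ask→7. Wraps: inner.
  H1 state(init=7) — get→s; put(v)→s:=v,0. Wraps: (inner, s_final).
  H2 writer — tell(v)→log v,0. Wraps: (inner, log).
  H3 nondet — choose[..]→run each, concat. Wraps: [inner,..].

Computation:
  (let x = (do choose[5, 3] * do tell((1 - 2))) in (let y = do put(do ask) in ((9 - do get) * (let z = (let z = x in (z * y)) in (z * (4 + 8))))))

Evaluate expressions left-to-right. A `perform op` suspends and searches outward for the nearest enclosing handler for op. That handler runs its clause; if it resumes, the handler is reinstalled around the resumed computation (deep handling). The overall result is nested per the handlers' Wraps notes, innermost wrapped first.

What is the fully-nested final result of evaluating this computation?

Answer: [((0, 7), (-1)), ((0, 7), (-1))]

Working:
choose[5, 3] @ H3
  branch[0] choose=5:
    tell(-1) @ H2 ⇒ log+=-1
    ask @ H0 ⇒ 7
    put(7) @ H1 ⇒ s:=7
    get @ H1 ⇒ 7
    H0 returns 0
    H1 returns (0, 7)
    H2 returns ((0, 7), (-1))
    H3 returns [((0, 7), (-1))]
  branch[1] choose=3:
    tell(-1) @ H2 ⇒ log+=-1
    ask @ H0 ⇒ 7
    put(7) @ H1 ⇒ s:=7
    get @ H1 ⇒ 7
    H0 returns 0
    H1 returns (0, 7)
    H2 returns ((0, 7), (-1))
    H3 returns [((0, 7), (-1))]
= [((0, 7), (-1)), ((0, 7), (-1))]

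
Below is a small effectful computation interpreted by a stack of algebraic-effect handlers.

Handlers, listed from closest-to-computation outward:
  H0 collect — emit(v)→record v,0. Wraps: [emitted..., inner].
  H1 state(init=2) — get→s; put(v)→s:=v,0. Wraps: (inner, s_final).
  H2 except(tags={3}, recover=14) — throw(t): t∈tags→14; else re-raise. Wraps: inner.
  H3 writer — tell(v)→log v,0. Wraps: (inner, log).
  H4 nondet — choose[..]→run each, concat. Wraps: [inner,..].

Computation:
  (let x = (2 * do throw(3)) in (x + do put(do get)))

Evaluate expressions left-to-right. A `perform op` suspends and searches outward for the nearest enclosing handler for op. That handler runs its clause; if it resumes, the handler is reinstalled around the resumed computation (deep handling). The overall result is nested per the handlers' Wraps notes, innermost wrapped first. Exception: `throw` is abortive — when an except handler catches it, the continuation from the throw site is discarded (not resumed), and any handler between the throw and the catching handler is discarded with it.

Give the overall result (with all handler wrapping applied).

Working:
throw(3) @ H2 caught ⇒ 14
H3 returns (14, ())
H4 returns [(14, ())]
= [(14, ())]

Answer: [(14, ())]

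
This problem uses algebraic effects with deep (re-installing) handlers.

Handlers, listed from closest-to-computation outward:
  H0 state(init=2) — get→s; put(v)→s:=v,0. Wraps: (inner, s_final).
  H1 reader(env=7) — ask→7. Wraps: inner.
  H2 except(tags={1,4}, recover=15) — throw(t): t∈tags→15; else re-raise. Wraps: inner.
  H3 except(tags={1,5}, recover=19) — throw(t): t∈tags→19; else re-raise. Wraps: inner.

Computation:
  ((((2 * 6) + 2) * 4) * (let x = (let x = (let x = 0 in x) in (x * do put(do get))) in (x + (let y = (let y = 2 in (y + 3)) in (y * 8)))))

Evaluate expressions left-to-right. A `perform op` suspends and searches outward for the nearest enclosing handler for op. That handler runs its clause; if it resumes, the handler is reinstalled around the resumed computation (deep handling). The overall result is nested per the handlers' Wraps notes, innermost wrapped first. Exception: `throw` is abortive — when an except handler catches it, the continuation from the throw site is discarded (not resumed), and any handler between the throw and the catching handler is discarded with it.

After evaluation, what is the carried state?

Answer: 2

Working:
get @ H0 ⇒ 2
put(2) @ H0 ⇒ s:=2
H0 returns (2240, 2)
H1 returns (2240, 2)
H2 returns (2240, 2)
H3 returns (2240, 2)
= (2240, 2)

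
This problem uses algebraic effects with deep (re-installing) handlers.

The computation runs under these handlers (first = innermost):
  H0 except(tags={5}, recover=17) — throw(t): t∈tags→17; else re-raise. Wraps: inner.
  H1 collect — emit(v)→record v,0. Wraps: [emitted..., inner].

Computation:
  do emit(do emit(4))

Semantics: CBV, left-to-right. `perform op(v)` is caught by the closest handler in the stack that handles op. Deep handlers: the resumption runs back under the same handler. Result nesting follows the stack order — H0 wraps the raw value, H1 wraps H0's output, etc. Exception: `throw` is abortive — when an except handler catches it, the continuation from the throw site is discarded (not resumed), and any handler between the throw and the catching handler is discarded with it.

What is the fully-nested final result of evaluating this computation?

Answer: [4, 0, 0]

Working:
emit(4) @ H1 ⇒ out+=4
emit(0) @ H1 ⇒ out+=0
H0 returns 0
H1 returns [4, 0, 0]
= [4, 0, 0]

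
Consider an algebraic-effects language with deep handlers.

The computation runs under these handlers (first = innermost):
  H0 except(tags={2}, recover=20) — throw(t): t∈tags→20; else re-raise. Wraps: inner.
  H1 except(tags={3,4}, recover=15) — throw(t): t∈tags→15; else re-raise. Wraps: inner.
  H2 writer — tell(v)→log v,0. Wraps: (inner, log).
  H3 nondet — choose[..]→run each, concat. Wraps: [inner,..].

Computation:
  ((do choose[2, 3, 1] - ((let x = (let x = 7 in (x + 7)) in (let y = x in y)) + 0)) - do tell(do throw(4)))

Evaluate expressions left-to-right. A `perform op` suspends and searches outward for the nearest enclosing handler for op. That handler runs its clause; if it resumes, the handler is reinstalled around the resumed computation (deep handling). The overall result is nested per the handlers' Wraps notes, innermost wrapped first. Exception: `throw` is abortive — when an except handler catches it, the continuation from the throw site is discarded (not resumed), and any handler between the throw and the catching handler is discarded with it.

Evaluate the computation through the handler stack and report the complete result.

Answer: [(15, ()), (15, ()), (15, ())]

Evaluation trace:
choose[2, 3, 1] @ H3
  branch[0] choose=2:
    throw(4) @ H0 re-raised
    throw(4) @ H1 caught ⇒ 15
    H2 returns (15, ())
    H3 returns [(15, ())]
  branch[1] choose=3:
    throw(4) @ H0 re-raised
    throw(4) @ H1 caught ⇒ 15
    H2 returns (15, ())
    H3 returns [(15, ())]
  branch[2] choose=1:
    throw(4) @ H0 re-raised
    throw(4) @ H1 caught ⇒ 15
    H2 returns (15, ())
    H3 returns [(15, ())]
= [(15, ()), (15, ()), (15, ())]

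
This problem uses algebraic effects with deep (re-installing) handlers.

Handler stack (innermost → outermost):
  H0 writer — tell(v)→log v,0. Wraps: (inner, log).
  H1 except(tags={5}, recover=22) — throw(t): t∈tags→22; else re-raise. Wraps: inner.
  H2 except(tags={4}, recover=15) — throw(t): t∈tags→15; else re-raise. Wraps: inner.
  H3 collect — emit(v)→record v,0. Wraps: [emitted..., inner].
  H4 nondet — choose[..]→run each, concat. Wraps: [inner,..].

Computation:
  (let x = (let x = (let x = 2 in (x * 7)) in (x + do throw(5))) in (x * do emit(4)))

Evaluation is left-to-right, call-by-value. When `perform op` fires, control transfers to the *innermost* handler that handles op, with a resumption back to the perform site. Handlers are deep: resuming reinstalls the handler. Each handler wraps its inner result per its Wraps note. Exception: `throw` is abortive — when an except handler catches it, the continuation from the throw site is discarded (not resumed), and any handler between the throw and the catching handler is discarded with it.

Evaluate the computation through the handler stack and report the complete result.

Answer: [[22]]

Working:
throw(5) @ H1 caught ⇒ 22
H2 returns 22
H3 returns [22]
H4 returns [[22]]
= [[22]]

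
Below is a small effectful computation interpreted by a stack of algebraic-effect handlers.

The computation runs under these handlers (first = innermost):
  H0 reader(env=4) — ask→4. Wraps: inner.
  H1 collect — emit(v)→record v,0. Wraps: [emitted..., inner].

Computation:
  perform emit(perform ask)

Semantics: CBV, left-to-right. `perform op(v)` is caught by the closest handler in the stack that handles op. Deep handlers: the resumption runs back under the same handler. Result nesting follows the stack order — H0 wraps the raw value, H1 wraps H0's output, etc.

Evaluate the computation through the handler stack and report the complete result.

Evaluation trace:
ask @ H0 ⇒ 4
emit(4) @ H1 ⇒ out+=4
H0 returns 0
H1 returns [4, 0]
= [4, 0]

Answer: [4, 0]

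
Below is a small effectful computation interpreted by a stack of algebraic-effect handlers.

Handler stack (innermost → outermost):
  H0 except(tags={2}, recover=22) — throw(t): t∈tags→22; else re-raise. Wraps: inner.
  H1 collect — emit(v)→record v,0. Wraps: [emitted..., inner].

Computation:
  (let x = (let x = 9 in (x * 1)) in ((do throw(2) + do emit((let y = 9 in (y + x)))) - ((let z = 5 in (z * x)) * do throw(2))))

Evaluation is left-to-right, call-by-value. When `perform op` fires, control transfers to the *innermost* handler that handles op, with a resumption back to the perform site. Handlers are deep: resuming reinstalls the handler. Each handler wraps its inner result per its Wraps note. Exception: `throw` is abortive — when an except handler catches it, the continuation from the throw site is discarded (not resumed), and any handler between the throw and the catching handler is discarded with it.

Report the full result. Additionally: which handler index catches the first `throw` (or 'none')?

Answer: [22] ; first throw caught by: H0

Evaluation trace:
throw(2) @ H0 caught ⇒ 22
H1 returns [22]
= [22]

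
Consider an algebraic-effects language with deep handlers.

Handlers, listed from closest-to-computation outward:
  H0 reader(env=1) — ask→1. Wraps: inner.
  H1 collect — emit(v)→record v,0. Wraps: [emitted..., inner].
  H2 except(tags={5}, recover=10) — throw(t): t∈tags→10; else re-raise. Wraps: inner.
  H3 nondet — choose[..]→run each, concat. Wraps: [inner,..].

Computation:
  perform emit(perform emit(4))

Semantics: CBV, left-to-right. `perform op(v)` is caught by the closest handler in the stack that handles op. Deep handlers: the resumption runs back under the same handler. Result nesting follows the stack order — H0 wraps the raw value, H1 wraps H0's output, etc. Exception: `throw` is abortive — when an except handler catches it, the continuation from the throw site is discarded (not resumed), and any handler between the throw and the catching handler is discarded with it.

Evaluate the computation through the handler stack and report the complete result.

Evaluation trace:
emit(4) @ H1 ⇒ out+=4
emit(0) @ H1 ⇒ out+=0
H0 returns 0
H1 returns [4, 0, 0]
H2 returns [4, 0, 0]
H3 returns [[4, 0, 0]]
= [[4, 0, 0]]

Answer: [[4, 0, 0]]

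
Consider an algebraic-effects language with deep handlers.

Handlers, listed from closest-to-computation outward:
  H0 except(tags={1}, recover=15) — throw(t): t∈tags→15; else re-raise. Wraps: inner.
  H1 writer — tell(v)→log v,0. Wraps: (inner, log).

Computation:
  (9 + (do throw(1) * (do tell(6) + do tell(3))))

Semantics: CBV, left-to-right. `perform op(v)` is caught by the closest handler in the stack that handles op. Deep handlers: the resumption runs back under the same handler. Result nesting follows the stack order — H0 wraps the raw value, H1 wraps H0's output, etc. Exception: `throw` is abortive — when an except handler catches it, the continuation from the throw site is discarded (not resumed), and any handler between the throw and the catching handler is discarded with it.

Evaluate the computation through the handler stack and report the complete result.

Answer: (15, ())

Evaluation trace:
throw(1) @ H0 caught ⇒ 15
H1 returns (15, ())
= (15, ())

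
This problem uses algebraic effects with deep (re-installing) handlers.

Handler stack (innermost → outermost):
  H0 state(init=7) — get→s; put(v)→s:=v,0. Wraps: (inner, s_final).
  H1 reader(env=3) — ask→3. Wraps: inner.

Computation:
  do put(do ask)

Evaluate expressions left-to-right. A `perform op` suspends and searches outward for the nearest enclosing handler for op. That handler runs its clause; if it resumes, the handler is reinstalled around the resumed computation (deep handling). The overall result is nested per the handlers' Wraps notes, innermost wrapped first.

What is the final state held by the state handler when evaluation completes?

Working:
ask @ H1 ⇒ 3
put(3) @ H0 ⇒ s:=3
H0 returns (0, 3)
H1 returns (0, 3)
= (0, 3)

Answer: 3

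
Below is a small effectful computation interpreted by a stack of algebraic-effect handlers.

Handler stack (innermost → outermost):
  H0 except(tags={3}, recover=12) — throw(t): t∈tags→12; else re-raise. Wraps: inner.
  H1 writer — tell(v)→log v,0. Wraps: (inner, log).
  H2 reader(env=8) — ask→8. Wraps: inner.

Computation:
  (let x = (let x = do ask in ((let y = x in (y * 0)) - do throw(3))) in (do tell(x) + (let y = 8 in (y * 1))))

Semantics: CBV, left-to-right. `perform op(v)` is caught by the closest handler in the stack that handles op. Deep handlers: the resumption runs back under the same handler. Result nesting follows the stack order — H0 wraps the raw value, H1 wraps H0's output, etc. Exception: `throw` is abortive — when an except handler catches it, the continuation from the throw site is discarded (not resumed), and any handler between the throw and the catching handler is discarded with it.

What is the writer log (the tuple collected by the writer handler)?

Answer: ()

Working:
ask @ H2 ⇒ 8
throw(3) @ H0 caught ⇒ 12
H1 returns (12, ())
H2 returns (12, ())
= (12, ())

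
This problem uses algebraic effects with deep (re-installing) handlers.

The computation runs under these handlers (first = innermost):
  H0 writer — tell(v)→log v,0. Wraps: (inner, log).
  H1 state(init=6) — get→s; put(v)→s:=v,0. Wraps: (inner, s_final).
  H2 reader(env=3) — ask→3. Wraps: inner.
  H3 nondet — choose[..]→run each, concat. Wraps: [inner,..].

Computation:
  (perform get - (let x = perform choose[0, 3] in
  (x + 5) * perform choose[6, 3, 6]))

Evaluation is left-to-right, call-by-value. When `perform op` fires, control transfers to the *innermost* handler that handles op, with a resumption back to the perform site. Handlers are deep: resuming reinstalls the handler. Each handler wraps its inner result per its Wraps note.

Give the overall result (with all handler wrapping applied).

Working:
get @ H1 ⇒ 6
choose[0, 3] @ H3
  branch[0] choose=0:
    choose[6, 3, 6] @ H3
      branch[0] choose=6:
        H0 returns (-24, ())
        H1 returns ((-24, ()), 6)
        H2 returns ((-24, ()), 6)
        H3 returns [((-24, ()), 6)]
      branch[1] choose=3:
        H0 returns (-9, ())
        H1 returns ((-9, ()), 6)
        H2 returns ((-9, ()), 6)
        H3 returns [((-9, ()), 6)]
      branch[2] choose=6:
        H0 returns (-24, ())
        H1 returns ((-24, ()), 6)
        H2 returns ((-24, ()), 6)
        H3 returns [((-24, ()), 6)]
  branch[1] choose=3:
    choose[6, 3, 6] @ H3
      branch[0] choose=6:
        H0 returns (-42, ())
        H1 returns ((-42, ()), 6)
        H2 returns ((-42, ()), 6)
        H3 returns [((-42, ()), 6)]
      branch[1] choose=3:
        H0 returns (-18, ())
        H1 returns ((-18, ()), 6)
        H2 returns ((-18, ()), 6)
        H3 returns [((-18, ()), 6)]
      branch[2] choose=6:
        H0 returns (-42, ())
        H1 returns ((-42, ()), 6)
        H2 returns ((-42, ()), 6)
        H3 returns [((-42, ()), 6)]
= [((-24, ()), 6), ((-9, ()), 6), ((-24, ()), 6), ((-42, ()), 6), ((-18, ()), 6), ((-42, ()), 6)]

Answer: [((-24, ()), 6), ((-9, ()), 6), ((-24, ()), 6), ((-42, ()), 6), ((-18, ()), 6), ((-42, ()), 6)]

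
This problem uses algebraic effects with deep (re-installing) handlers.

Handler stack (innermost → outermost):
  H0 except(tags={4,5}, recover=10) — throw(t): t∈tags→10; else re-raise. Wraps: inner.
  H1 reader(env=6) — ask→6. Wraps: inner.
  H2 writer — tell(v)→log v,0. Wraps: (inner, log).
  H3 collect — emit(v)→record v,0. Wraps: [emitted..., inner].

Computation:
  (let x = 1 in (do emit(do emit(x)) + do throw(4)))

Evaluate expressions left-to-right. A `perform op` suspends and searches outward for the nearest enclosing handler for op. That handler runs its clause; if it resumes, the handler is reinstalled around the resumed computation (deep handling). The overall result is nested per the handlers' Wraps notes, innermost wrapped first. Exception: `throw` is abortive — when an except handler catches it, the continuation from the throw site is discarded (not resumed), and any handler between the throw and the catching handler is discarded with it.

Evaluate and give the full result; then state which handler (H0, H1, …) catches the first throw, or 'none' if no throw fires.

Step-by-step:
emit(1) @ H3 ⇒ out+=1
emit(0) @ H3 ⇒ out+=0
throw(4) @ H0 caught ⇒ 10
H1 returns 10
H2 returns (10, ())
H3 returns [1, 0, (10, ())]
= [1, 0, (10, ())]

Answer: [1, 0, (10, ())] ; first throw caught by: H0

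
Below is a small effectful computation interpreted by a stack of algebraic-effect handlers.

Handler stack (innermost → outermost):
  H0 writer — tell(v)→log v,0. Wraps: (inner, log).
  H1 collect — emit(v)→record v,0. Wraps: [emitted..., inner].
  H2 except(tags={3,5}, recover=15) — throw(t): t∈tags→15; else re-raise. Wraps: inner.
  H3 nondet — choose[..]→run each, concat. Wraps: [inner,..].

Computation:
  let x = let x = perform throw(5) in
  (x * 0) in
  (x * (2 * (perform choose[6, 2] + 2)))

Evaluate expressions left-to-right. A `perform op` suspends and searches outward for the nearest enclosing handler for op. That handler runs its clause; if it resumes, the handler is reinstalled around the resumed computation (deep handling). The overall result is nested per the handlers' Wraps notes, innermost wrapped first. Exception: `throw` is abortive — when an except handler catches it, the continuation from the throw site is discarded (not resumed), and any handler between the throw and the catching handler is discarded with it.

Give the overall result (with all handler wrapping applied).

Working:
throw(5) @ H2 caught ⇒ 15
H3 returns [15]
= [15]

Answer: [15]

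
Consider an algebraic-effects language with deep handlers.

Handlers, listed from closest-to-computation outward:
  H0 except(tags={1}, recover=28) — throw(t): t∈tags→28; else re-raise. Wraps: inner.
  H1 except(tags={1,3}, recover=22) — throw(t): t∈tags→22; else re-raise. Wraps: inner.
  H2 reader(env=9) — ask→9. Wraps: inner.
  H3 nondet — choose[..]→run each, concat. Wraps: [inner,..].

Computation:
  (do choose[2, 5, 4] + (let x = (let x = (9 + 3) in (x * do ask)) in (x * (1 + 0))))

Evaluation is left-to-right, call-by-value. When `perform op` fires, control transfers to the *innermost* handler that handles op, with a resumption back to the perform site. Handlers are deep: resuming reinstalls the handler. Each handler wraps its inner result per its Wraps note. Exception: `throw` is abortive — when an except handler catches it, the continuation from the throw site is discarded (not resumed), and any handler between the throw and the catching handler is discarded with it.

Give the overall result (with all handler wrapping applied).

Working:
choose[2, 5, 4] @ H3
  branch[0] choose=2:
    ask @ H2 ⇒ 9
    H0 returns 110
    H1 returns 110
    H2 returns 110
    H3 returns [110]
  branch[1] choose=5:
    ask @ H2 ⇒ 9
    H0 returns 113
    H1 returns 113
    H2 returns 113
    H3 returns [113]
  branch[2] choose=4:
    ask @ H2 ⇒ 9
    H0 returns 112
    H1 returns 112
    H2 returns 112
    H3 returns [112]
= [110, 113, 112]

Answer: [110, 113, 112]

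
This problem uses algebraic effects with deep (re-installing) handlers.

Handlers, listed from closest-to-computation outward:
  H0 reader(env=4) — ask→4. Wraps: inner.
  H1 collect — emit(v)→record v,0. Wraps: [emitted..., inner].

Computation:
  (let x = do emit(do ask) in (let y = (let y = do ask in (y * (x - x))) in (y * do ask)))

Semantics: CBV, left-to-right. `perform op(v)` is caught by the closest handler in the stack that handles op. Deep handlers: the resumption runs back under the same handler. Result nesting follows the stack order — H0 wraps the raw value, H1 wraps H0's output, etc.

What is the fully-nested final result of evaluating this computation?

Answer: [4, 0]

Working:
ask @ H0 ⇒ 4
emit(4) @ H1 ⇒ out+=4
ask @ H0 ⇒ 4
ask @ H0 ⇒ 4
H0 returns 0
H1 returns [4, 0]
= [4, 0]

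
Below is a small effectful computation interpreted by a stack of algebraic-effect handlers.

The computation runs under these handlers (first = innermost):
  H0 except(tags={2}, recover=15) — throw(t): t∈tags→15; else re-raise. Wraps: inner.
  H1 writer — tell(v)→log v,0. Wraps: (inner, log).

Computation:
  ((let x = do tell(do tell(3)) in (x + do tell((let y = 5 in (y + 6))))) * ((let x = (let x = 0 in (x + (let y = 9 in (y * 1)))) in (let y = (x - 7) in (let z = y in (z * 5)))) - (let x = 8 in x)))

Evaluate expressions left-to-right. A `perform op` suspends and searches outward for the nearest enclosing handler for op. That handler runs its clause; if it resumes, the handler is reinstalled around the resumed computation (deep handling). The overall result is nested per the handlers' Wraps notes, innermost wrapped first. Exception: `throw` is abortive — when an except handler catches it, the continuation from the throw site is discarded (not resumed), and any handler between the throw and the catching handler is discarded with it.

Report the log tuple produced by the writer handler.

Evaluation trace:
tell(3) @ H1 ⇒ log+=3
tell(0) @ H1 ⇒ log+=0
tell(11) @ H1 ⇒ log+=11
H0 returns 0
H1 returns (0, (3, 0, 11))
= (0, (3, 0, 11))

Answer: (3, 0, 11)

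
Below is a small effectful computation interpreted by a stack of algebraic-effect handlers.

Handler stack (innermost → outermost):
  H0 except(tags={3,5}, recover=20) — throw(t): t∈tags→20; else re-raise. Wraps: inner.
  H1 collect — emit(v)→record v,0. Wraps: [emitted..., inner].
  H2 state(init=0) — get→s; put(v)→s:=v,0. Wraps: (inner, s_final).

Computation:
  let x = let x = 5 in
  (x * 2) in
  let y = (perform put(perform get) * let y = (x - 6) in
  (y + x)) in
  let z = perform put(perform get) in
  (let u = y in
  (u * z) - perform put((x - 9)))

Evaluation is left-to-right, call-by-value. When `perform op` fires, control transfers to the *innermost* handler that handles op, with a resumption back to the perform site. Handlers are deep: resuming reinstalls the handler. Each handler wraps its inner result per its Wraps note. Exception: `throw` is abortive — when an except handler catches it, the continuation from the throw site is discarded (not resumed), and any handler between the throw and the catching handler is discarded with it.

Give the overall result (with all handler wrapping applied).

Step-by-step:
get @ H2 ⇒ 0
put(0) @ H2 ⇒ s:=0
get @ H2 ⇒ 0
put(0) @ H2 ⇒ s:=0
put(1) @ H2 ⇒ s:=1
H0 returns 0
H1 returns [0]
H2 returns ([0], 1)
= ([0], 1)

Answer: ([0], 1)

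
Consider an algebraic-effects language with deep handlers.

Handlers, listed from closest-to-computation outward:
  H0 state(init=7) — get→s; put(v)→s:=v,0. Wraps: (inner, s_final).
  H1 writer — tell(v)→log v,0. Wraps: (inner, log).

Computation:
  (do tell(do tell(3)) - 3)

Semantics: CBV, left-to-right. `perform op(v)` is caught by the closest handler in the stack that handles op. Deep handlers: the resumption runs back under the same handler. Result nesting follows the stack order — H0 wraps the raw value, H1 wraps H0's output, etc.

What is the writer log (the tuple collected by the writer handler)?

Answer: (3, 0)

Step-by-step:
tell(3) @ H1 ⇒ log+=3
tell(0) @ H1 ⇒ log+=0
H0 returns (-3, 7)
H1 returns ((-3, 7), (3, 0))
= ((-3, 7), (3, 0))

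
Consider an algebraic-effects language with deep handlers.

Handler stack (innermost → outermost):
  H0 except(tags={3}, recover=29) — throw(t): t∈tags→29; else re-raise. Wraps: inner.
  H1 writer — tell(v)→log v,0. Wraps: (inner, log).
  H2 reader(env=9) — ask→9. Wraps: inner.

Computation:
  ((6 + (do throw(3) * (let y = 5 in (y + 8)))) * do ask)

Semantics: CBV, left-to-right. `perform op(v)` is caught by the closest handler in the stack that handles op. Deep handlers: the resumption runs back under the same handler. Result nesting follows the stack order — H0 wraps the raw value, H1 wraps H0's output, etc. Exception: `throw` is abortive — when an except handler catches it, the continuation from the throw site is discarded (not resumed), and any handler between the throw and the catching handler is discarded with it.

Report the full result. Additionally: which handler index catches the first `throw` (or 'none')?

Evaluation trace:
throw(3) @ H0 caught ⇒ 29
H1 returns (29, ())
H2 returns (29, ())
= (29, ())

Answer: (29, ()) ; first throw caught by: H0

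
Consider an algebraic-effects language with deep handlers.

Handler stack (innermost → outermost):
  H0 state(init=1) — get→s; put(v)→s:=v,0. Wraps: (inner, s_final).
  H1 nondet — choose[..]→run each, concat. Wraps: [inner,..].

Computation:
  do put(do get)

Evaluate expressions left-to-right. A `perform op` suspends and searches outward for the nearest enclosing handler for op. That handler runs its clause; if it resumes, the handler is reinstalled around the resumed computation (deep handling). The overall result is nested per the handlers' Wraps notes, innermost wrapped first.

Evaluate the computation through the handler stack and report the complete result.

Answer: [(0, 1)]

Step-by-step:
get @ H0 ⇒ 1
put(1) @ H0 ⇒ s:=1
H0 returns (0, 1)
H1 returns [(0, 1)]
= [(0, 1)]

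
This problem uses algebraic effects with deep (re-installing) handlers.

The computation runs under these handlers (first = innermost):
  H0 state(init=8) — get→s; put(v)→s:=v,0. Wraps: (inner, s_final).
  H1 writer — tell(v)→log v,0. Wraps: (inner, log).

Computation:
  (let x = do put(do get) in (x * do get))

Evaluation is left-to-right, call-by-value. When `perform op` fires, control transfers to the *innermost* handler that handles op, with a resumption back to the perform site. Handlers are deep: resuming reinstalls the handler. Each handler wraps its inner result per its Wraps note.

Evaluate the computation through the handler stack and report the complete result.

Answer: ((0, 8), ())

Step-by-step:
get @ H0 ⇒ 8
put(8) @ H0 ⇒ s:=8
get @ H0 ⇒ 8
H0 returns (0, 8)
H1 returns ((0, 8), ())
= ((0, 8), ())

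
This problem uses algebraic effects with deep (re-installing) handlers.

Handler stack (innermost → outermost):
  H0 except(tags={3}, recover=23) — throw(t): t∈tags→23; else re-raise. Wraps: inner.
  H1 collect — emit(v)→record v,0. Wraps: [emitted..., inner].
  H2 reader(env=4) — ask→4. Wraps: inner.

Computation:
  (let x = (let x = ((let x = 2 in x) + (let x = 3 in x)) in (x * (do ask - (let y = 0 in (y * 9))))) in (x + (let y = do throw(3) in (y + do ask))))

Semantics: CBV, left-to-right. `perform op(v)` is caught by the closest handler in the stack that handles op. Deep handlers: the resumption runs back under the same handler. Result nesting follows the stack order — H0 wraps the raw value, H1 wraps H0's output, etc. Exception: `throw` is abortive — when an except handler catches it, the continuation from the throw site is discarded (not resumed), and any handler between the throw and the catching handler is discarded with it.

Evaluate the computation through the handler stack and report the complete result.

Working:
ask @ H2 ⇒ 4
throw(3) @ H0 caught ⇒ 23
H1 returns [23]
H2 returns [23]
= [23]

Answer: [23]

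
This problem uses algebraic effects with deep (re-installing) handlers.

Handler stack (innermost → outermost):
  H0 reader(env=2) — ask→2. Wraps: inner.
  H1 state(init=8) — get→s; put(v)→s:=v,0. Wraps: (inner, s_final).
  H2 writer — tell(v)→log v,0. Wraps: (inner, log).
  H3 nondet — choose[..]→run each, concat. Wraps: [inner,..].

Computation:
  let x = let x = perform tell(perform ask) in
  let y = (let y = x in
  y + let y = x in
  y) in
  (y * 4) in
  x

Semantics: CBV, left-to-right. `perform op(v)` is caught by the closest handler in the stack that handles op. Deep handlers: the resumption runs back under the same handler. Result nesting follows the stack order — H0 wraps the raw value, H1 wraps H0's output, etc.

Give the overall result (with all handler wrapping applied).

Answer: [((0, 8), (2))]

Step-by-step:
ask @ H0 ⇒ 2
tell(2) @ H2 ⇒ log+=2
H0 returns 0
H1 returns (0, 8)
H2 returns ((0, 8), (2))
H3 returns [((0, 8), (2))]
= [((0, 8), (2))]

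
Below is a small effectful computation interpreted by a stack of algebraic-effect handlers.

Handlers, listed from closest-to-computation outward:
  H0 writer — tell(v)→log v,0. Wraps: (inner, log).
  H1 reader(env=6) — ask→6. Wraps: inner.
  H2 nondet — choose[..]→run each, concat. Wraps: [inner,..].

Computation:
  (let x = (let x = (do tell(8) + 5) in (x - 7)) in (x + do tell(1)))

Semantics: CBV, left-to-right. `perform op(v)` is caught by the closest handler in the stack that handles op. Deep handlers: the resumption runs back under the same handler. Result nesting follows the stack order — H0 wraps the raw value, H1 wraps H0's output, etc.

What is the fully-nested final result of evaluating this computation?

Answer: [(-2, (8, 1))]

Evaluation trace:
tell(8) @ H0 ⇒ log+=8
tell(1) @ H0 ⇒ log+=1
H0 returns (-2, (8, 1))
H1 returns (-2, (8, 1))
H2 returns [(-2, (8, 1))]
= [(-2, (8, 1))]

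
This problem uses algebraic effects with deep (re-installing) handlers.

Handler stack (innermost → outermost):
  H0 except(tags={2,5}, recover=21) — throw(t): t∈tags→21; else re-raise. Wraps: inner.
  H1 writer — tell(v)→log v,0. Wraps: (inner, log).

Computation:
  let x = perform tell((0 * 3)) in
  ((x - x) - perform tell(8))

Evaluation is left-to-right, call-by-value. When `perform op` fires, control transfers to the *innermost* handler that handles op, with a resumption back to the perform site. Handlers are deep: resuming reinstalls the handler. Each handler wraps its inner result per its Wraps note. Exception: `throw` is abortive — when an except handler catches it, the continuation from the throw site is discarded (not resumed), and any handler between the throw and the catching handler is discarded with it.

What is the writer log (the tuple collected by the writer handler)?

Answer: (0, 8)

Step-by-step:
tell(0) @ H1 ⇒ log+=0
tell(8) @ H1 ⇒ log+=8
H0 returns 0
H1 returns (0, (0, 8))
= (0, (0, 8))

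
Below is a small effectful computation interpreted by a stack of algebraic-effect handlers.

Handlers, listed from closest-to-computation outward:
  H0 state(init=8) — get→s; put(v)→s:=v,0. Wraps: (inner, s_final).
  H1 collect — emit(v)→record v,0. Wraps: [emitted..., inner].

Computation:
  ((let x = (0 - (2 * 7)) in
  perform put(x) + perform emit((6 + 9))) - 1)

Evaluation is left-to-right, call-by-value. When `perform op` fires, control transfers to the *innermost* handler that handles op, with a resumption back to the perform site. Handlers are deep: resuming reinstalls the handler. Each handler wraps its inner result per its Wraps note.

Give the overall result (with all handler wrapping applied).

Step-by-step:
put(-14) @ H0 ⇒ s:=-14
emit(15) @ H1 ⇒ out+=15
H0 returns (-1, -14)
H1 returns [15, (-1, -14)]
= [15, (-1, -14)]

Answer: [15, (-1, -14)]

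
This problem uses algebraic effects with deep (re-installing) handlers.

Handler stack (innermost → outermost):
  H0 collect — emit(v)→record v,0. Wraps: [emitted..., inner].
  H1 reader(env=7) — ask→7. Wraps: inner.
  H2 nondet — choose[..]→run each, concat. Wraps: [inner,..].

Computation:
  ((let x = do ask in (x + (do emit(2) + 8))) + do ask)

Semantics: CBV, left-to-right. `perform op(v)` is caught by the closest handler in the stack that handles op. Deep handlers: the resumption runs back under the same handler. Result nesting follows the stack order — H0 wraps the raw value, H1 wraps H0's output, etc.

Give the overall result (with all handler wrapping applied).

Step-by-step:
ask @ H1 ⇒ 7
emit(2) @ H0 ⇒ out+=2
ask @ H1 ⇒ 7
H0 returns [2, 22]
H1 returns [2, 22]
H2 returns [[2, 22]]
= [[2, 22]]

Answer: [[2, 22]]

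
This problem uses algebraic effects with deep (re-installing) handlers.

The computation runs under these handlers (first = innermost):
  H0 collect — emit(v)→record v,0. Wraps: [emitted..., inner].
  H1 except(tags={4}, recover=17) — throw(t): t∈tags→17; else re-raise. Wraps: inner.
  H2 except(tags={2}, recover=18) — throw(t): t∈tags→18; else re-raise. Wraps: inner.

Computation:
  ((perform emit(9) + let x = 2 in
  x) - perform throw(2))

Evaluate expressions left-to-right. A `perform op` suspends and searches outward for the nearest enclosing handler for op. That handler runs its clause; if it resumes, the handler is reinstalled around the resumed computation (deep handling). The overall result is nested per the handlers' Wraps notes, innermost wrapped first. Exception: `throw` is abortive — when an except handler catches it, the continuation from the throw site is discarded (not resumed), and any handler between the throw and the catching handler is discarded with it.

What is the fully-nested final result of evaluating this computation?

Step-by-step:
emit(9) @ H0 ⇒ out+=9
throw(2) @ H1 re-raised
throw(2) @ H2 caught ⇒ 18
= 18

Answer: 18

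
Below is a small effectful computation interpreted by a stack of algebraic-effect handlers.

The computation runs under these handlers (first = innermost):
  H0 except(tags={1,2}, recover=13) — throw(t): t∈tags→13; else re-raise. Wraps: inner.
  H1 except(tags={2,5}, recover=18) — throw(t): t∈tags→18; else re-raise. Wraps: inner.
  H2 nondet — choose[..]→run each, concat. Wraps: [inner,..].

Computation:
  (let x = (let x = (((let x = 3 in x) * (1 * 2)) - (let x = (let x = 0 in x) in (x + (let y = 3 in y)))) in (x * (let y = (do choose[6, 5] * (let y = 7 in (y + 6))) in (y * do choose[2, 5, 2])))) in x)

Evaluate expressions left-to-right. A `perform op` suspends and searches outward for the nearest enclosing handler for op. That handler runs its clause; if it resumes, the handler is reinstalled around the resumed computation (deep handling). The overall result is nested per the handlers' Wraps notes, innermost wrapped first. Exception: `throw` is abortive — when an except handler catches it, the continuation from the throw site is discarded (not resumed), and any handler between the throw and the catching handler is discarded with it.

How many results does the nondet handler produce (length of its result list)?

Answer: 6

Evaluation trace:
choose[6, 5] @ H2
  branch[0] choose=6:
    choose[2, 5, 2] @ H2
      branch[0] choose=2:
        H0 returns 468
        H1 returns 468
        H2 returns [468]
      branch[1] choose=5:
        H0 returns 1170
        H1 returns 1170
        H2 returns [1170]
      branch[2] choose=2:
        H0 returns 468
        H1 returns 468
        H2 returns [468]
  branch[1] choose=5:
    choose[2, 5, 2] @ H2
      branch[0] choose=2:
        H0 returns 390
        H1 returns 390
        H2 returns [390]
      branch[1] choose=5:
        H0 returns 975
        H1 returns 975
        H2 returns [975]
      branch[2] choose=2:
        H0 returns 390
        H1 returns 390
        H2 returns [390]
= [468, 1170, 468, 390, 975, 390]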